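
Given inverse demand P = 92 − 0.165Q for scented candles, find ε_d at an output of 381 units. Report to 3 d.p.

At Q = 381, P = 92 − 0.165(381) = 29.13.
dP/dQ = −0.165, so dQ/dP = 1/(−0.165) = -6.061.
ε = (dQ/dP)(P/Q) = (-6.061)(29.13/381).

-0.463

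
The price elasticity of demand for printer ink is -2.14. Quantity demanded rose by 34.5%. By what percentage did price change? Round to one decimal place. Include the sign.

-16.1%

%ΔP ≈ %ΔQ / ε = (34.5%)/(-2.14) = -16.12%.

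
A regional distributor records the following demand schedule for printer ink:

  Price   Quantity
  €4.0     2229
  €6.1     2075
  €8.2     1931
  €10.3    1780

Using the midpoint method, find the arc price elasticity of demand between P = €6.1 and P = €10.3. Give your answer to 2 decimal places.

At P = 6.1, Q = 2075; at P = 10.3, Q = 1780.
ΔQ = -295, ΔP = 4.2. Midpoints: P̄ = 8.20, Q̄ = 1927.5.
ε = (ΔQ/ΔP)(P̄/Q̄) = (-295/4.2)(8.20/1927.5).

-0.30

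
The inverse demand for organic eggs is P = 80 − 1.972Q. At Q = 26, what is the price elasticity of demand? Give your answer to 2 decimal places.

At Q = 26, P = 80 − 1.972(26) = 28.73.
dP/dQ = −1.972, so dQ/dP = 1/(−1.972) = -0.507.
ε = (dQ/dP)(P/Q) = (-0.507)(28.73/26).

-0.56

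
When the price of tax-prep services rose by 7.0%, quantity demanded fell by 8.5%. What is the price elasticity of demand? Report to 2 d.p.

-1.21

ε = %ΔQ / %ΔP = (-8.5)/(7.0) = -1.214.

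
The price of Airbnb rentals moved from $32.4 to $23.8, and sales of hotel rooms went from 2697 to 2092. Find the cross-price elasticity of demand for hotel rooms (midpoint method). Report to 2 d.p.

0.83

ΔQ_x = 2092 − 2697 = -605; ΔP_y = 23.8 − 32.4 = -8.6.
Midpoints: P̄_y = 28.10, Q̄_x = 2394.5.
ε_xy = (ΔQ_x/ΔP_y)(P̄_y/Q̄_x) = (-605/-8.6)(28.10/2394.5).
ε_xy > 0, so the goods are substitutes.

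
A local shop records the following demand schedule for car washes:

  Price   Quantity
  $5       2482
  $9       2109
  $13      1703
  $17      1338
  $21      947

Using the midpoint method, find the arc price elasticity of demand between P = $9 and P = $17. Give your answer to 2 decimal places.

At P = 9, Q = 2109; at P = 17, Q = 1338.
ΔQ = -771, ΔP = 8. Midpoints: P̄ = 13.00, Q̄ = 1723.5.
ε = (ΔQ/ΔP)(P̄/Q̄) = (-771/8)(13.00/1723.5).

-0.73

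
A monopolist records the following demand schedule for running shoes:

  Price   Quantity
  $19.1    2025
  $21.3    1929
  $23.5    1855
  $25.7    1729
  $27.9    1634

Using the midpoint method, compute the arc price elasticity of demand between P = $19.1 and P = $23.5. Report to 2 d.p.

-0.42

At P = 19.1, Q = 2025; at P = 23.5, Q = 1855.
ΔQ = -170, ΔP = 4.4. Midpoints: P̄ = 21.30, Q̄ = 1940.0.
ε = (ΔQ/ΔP)(P̄/Q̄) = (-170/4.4)(21.30/1940.0).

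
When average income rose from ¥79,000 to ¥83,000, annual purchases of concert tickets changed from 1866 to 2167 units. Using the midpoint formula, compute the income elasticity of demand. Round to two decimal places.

3.02

ΔQ = 301, ΔI = 4000. Midpoints: Ī = 81,000, Q̄ = 2016.5.
ε_I = (ΔQ/ΔI)(Ī/Q̄) = (301/4000)(81000/2016.5).
ε_I > 0, so the good is normal.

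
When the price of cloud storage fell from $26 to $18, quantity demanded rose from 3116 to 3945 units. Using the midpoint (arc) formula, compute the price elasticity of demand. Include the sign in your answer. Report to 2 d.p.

ΔQ = 3945 − 3116 = 829; ΔP = 18 − 26 = -8.
Midpoints: P̄ = 22.00, Q̄ = 3530.5.
ε = (ΔQ/ΔP)(P̄/Q̄) = (829/-8)(22.00/3530.5).

-0.65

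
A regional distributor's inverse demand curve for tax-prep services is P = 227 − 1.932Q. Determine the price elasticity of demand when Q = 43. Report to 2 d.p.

At Q = 43, P = 227 − 1.932(43) = 143.92.
dP/dQ = −1.932, so dQ/dP = 1/(−1.932) = -0.518.
ε = (dQ/dP)(P/Q) = (-0.518)(143.92/43).

-1.73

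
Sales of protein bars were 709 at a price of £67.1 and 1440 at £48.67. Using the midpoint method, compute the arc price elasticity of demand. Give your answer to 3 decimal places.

-2.137

ΔQ = 1440 − 709 = 731; ΔP = 48.67 − 67.1 = -18.43.
Midpoints: P̄ = 57.88, Q̄ = 1074.5.
ε = (ΔQ/ΔP)(P̄/Q̄) = (731/-18.43)(57.88/1074.5).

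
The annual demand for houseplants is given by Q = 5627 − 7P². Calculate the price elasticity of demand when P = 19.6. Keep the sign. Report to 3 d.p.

-1.831

At P = 19.6, Q = 2937.880.
dQ/dP = −14P = -274.400.
ε = (dQ/dP)(P/Q) = (-274.400)(19.6/2937.880).
|ε| > 1, so demand is elastic at this price.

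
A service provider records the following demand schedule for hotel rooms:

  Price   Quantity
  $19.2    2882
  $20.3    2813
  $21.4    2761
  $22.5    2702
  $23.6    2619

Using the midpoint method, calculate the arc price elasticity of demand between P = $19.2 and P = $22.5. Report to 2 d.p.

At P = 19.2, Q = 2882; at P = 22.5, Q = 2702.
ΔQ = -180, ΔP = 3.3. Midpoints: P̄ = 20.85, Q̄ = 2792.0.
ε = (ΔQ/ΔP)(P̄/Q̄) = (-180/3.3)(20.85/2792.0).

-0.41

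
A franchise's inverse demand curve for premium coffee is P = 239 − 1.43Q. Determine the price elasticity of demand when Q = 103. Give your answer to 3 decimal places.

At Q = 103, P = 239 − 1.43(103) = 91.71.
dP/dQ = −1.43, so dQ/dP = 1/(−1.43) = -0.699.
ε = (dQ/dP)(P/Q) = (-0.699)(91.71/103).

-0.623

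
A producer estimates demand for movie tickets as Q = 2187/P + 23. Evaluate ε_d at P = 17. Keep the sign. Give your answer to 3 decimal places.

At P = 17, Q = 151.647.
dQ/dP = −2187/P² = -7.567.
ε = (dQ/dP)(P/Q) = (-7.567)(17/151.647).

-0.848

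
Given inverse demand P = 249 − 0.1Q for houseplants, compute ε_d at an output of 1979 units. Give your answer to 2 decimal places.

-0.26

At Q = 1979, P = 249 − 0.1(1979) = 51.10.
dP/dQ = −0.1, so dQ/dP = 1/(−0.1) = -10.000.
ε = (dQ/dP)(P/Q) = (-10.000)(51.10/1979).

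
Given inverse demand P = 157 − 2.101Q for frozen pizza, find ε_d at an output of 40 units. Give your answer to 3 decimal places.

At Q = 40, P = 157 − 2.101(40) = 72.96.
dP/dQ = −2.101, so dQ/dP = 1/(−2.101) = -0.476.
ε = (dQ/dP)(P/Q) = (-0.476)(72.96/40).

-0.868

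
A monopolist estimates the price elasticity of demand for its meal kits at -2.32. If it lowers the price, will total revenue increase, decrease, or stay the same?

increase

|ε| = 2.32 > 1, so demand is elastic. A price cut therefore raises total revenue.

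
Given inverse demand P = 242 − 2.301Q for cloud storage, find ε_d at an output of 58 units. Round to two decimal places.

At Q = 58, P = 242 − 2.301(58) = 108.54.
dP/dQ = −2.301, so dQ/dP = 1/(−2.301) = -0.435.
ε = (dQ/dP)(P/Q) = (-0.435)(108.54/58).

-0.81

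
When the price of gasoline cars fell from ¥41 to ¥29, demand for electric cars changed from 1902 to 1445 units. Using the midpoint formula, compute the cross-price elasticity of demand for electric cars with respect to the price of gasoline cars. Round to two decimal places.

0.80

ΔQ_x = 1445 − 1902 = -457; ΔP_y = 29 − 41 = -12.
Midpoints: P̄_y = 35.00, Q̄_x = 1673.5.
ε_xy = (ΔQ_x/ΔP_y)(P̄_y/Q̄_x) = (-457/-12)(35.00/1673.5).
ε_xy > 0, so the goods are substitutes.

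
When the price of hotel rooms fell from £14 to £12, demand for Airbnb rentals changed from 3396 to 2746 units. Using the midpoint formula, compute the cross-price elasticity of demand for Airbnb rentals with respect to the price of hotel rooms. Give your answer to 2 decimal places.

1.38

ΔQ_x = 2746 − 3396 = -650; ΔP_y = 12 − 14 = -2.
Midpoints: P̄_y = 13.00, Q̄_x = 3071.0.
ε_xy = (ΔQ_x/ΔP_y)(P̄_y/Q̄_x) = (-650/-2)(13.00/3071.0).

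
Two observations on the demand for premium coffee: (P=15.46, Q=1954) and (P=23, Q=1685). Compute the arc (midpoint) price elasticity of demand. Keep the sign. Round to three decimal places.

ΔQ = 1685 − 1954 = -269; ΔP = 23 − 15.46 = 7.54.
Midpoints: P̄ = 19.23, Q̄ = 1819.5.
ε = (ΔQ/ΔP)(P̄/Q̄) = (-269/7.54)(19.23/1819.5).

-0.377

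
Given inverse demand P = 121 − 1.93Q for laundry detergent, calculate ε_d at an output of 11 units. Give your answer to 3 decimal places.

-4.699

At Q = 11, P = 121 − 1.93(11) = 99.77.
dP/dQ = −1.93, so dQ/dP = 1/(−1.93) = -0.518.
ε = (dQ/dP)(P/Q) = (-0.518)(99.77/11).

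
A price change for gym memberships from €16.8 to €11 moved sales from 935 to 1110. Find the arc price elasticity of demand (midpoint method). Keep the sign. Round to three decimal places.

ΔQ = 1110 − 935 = 175; ΔP = 11 − 16.8 = -5.8.
Midpoints: P̄ = 13.90, Q̄ = 1022.5.
ε = (ΔQ/ΔP)(P̄/Q̄) = (175/-5.8)(13.90/1022.5).

-0.410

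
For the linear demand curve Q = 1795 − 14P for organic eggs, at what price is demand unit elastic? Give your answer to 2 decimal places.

64.11

For linear demand Q = a − bP, ε = −bP/(a − bP). |ε| = 1 when bP = a − bP, i.e. P = a/(2b).
P = 1795/(2·14) = 1795/28 = 64.1071.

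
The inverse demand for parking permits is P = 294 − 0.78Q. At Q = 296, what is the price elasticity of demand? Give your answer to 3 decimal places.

-0.273

At Q = 296, P = 294 − 0.78(296) = 63.12.
dP/dQ = −0.78, so dQ/dP = 1/(−0.78) = -1.282.
ε = (dQ/dP)(P/Q) = (-1.282)(63.12/296).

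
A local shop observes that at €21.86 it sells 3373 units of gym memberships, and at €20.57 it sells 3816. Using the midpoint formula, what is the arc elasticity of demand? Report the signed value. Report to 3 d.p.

-2.027

ΔQ = 3816 − 3373 = 443; ΔP = 20.57 − 21.86 = -1.29.
Midpoints: P̄ = 21.21, Q̄ = 3594.5.
ε = (ΔQ/ΔP)(P̄/Q̄) = (443/-1.29)(21.21/3594.5).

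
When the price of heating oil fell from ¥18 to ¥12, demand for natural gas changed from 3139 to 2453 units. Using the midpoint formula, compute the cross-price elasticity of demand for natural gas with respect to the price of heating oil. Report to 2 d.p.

ΔQ_x = 2453 − 3139 = -686; ΔP_y = 12 − 18 = -6.
Midpoints: P̄_y = 15.00, Q̄_x = 2796.0.
ε_xy = (ΔQ_x/ΔP_y)(P̄_y/Q̄_x) = (-686/-6)(15.00/2796.0).
ε_xy > 0, so the goods are substitutes.

0.61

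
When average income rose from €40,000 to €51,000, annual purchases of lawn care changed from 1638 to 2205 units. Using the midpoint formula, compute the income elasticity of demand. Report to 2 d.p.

1.22

ΔQ = 567, ΔI = 11000. Midpoints: Ī = 45,500, Q̄ = 1921.5.
ε_I = (ΔQ/ΔI)(Ī/Q̄) = (567/11000)(45500/1921.5).
ε_I > 0, so the good is normal.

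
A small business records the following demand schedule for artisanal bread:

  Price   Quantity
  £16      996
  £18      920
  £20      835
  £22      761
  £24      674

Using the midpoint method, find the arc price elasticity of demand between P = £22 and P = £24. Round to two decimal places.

At P = 22, Q = 761; at P = 24, Q = 674.
ΔQ = -87, ΔP = 2. Midpoints: P̄ = 23.00, Q̄ = 717.5.
ε = (ΔQ/ΔP)(P̄/Q̄) = (-87/2)(23.00/717.5).

-1.39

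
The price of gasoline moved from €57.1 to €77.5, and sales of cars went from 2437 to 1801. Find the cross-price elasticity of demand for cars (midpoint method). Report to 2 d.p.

ΔQ_x = 1801 − 2437 = -636; ΔP_y = 77.5 − 57.1 = 20.4.
Midpoints: P̄_y = 67.30, Q̄_x = 2119.0.
ε_xy = (ΔQ_x/ΔP_y)(P̄_y/Q̄_x) = (-636/20.4)(67.30/2119.0).

-0.99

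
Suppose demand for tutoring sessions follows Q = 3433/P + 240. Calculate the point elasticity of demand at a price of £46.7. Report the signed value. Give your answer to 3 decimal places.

At P = 46.7, Q = 313.512.
dQ/dP = −3433/P² = -1.574.
ε = (dQ/dP)(P/Q) = (-1.574)(46.7/313.512).
|ε| < 1, so demand is inelastic at this price.

-0.234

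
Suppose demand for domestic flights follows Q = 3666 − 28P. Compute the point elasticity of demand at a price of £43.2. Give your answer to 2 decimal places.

-0.49

At P = 43.2, Q = 2456.400.
dQ/dP = −28.
ε = (dQ/dP)(P/Q) = (-28)(43.2/2456.400).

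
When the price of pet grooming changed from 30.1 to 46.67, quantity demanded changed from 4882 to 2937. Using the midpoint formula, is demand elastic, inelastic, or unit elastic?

Arc ε ≈ -1.152.
|ε| = 1.15 > 1.

elastic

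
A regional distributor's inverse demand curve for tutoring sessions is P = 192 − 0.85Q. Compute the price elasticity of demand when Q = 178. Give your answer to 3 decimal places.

-0.269

At Q = 178, P = 192 − 0.85(178) = 40.70.
dP/dQ = −0.85, so dQ/dP = 1/(−0.85) = -1.176.
ε = (dQ/dP)(P/Q) = (-1.176)(40.70/178).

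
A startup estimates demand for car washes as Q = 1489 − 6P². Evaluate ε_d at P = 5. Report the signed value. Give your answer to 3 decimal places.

-0.224

At P = 5, Q = 1339.
dQ/dP = −12P = -60.
ε = (dQ/dP)(P/Q) = (-60)(5/1339).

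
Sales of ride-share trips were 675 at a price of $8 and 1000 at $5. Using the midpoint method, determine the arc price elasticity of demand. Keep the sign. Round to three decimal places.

-0.841

ΔQ = 1000 − 675 = 325; ΔP = 5 − 8 = -3.
Midpoints: P̄ = 6.50, Q̄ = 837.5.
ε = (ΔQ/ΔP)(P̄/Q̄) = (325/-3)(6.50/837.5).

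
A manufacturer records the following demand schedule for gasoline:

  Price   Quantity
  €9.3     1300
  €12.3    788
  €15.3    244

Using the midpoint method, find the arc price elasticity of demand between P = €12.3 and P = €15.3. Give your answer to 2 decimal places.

-4.85

At P = 12.3, Q = 788; at P = 15.3, Q = 244.
ΔQ = -544, ΔP = 3.0. Midpoints: P̄ = 13.80, Q̄ = 516.0.
ε = (ΔQ/ΔP)(P̄/Q̄) = (-544/3.0)(13.80/516.0).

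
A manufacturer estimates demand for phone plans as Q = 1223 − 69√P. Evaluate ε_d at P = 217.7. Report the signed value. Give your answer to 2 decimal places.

-2.48

At P = 217.7, Q = 204.928.
dQ/dP = −69/(2√P) = -2.338.
ε = (dQ/dP)(P/Q) = (-2.338)(217.7/204.928).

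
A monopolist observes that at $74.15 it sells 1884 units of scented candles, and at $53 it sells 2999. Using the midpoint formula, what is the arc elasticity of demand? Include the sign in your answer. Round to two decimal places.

ΔQ = 2999 − 1884 = 1115; ΔP = 53 − 74.15 = -21.15.
Midpoints: P̄ = 63.58, Q̄ = 2441.5.
ε = (ΔQ/ΔP)(P̄/Q̄) = (1115/-21.15)(63.58/2441.5).

-1.37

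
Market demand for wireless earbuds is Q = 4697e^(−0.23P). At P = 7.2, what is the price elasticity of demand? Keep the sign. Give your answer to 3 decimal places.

At P = 7.2, Q = 896.662.
dQ/dP = −0.23·4697e^(−0.23P) = −0.23Q = -206.232.
ε = (dQ/dP)(P/Q) = (-206.232)(7.2/896.662).
|ε| > 1, so demand is elastic at this price.

-1.656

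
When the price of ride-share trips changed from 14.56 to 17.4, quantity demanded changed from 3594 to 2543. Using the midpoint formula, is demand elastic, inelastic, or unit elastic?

elastic

Arc ε ≈ -1.927.
|ε| = 1.93 > 1.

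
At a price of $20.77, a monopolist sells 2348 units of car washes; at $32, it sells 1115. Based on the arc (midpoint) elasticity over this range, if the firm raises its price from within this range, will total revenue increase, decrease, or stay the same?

Arc ε = (-1233/11.23)(26.38/1731.5) ≈ -1.673.
|ε| = 1.67 > 1, so demand is elastic. A price rise therefore reduces total revenue.

decrease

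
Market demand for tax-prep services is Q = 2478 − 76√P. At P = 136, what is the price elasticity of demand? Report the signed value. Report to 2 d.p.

-0.28

At P = 136, Q = 1591.695.
dQ/dP = −76/(2√P) = -3.258.
ε = (dQ/dP)(P/Q) = (-3.258)(136/1591.695).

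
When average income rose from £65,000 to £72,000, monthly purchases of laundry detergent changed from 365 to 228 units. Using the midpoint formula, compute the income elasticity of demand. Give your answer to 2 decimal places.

ΔQ = -137, ΔI = 7000. Midpoints: Ī = 68,500, Q̄ = 296.5.
ε_I = (ΔQ/ΔI)(Ī/Q̄) = (-137/7000)(68500/296.5).
ε_I < 0, so the good is inferior.

-4.52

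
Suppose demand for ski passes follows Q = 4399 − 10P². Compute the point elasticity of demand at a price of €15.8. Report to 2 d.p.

At P = 15.8, Q = 1902.600.
dQ/dP = −20P = -316.
ε = (dQ/dP)(P/Q) = (-316)(15.8/1902.600).
|ε| > 1, so demand is elastic at this price.

-2.62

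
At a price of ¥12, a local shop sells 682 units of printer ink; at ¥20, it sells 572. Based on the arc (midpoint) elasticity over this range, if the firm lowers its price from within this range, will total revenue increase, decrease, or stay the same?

decrease

Arc ε = (-110/8)(16.00/627.0) ≈ -0.351.
|ε| = 0.35 < 1, so demand is inelastic. A price cut therefore reduces total revenue.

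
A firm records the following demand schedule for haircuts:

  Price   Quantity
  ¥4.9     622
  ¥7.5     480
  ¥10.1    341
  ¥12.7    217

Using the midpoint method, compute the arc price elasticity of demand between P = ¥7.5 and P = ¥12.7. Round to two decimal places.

At P = 7.5, Q = 480; at P = 12.7, Q = 217.
ΔQ = -263, ΔP = 5.2. Midpoints: P̄ = 10.10, Q̄ = 348.5.
ε = (ΔQ/ΔP)(P̄/Q̄) = (-263/5.2)(10.10/348.5).

-1.47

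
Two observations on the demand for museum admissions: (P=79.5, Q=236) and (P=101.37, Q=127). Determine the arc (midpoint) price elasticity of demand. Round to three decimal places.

-2.483

ΔQ = 127 − 236 = -109; ΔP = 101.37 − 79.5 = 21.87.
Midpoints: P̄ = 90.44, Q̄ = 181.5.
ε = (ΔQ/ΔP)(P̄/Q̄) = (-109/21.87)(90.44/181.5).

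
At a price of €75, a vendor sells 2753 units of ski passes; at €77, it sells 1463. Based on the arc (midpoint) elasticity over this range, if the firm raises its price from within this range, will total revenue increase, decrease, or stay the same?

decrease

Arc ε = (-1290/2)(76.00/2108.0) ≈ -23.254.
|ε| = 23.25 > 1, so demand is elastic. A price rise therefore reduces total revenue.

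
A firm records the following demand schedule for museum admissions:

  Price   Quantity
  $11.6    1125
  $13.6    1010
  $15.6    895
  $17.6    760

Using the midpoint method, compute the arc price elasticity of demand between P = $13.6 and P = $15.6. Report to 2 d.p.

-0.88

At P = 13.6, Q = 1010; at P = 15.6, Q = 895.
ΔQ = -115, ΔP = 2.0. Midpoints: P̄ = 14.60, Q̄ = 952.5.
ε = (ΔQ/ΔP)(P̄/Q̄) = (-115/2.0)(14.60/952.5).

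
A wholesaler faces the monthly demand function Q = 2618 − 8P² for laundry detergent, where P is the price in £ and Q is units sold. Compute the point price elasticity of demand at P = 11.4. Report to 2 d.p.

At P = 11.4, Q = 1578.320.
dQ/dP = −16P = -182.400.
ε = (dQ/dP)(P/Q) = (-182.400)(11.4/1578.320).

-1.32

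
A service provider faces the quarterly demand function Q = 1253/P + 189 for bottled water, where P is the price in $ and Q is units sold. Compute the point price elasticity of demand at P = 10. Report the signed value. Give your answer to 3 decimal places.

At P = 10, Q = 314.300.
dQ/dP = −1253/P² = -12.530.
ε = (dQ/dP)(P/Q) = (-12.530)(10/314.300).

-0.399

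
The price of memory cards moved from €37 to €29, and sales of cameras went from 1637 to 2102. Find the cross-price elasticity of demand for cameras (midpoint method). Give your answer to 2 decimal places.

-1.03

ΔQ_x = 2102 − 1637 = 465; ΔP_y = 29 − 37 = -8.
Midpoints: P̄_y = 33.00, Q̄_x = 1869.5.
ε_xy = (ΔQ_x/ΔP_y)(P̄_y/Q̄_x) = (465/-8)(33.00/1869.5).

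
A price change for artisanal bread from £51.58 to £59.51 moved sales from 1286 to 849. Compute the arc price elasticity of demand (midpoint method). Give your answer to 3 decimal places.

-2.867

ΔQ = 849 − 1286 = -437; ΔP = 59.51 − 51.58 = 7.93.
Midpoints: P̄ = 55.55, Q̄ = 1067.5.
ε = (ΔQ/ΔP)(P̄/Q̄) = (-437/7.93)(55.55/1067.5).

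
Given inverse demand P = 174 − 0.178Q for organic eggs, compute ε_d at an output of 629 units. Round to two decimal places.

-0.55

At Q = 629, P = 174 − 0.178(629) = 62.04.
dP/dQ = −0.178, so dQ/dP = 1/(−0.178) = -5.618.
ε = (dQ/dP)(P/Q) = (-5.618)(62.04/629).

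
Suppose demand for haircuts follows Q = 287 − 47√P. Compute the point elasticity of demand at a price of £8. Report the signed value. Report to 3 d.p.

-0.431

At P = 8, Q = 154.064.
dQ/dP = −47/(2√P) = -8.309.
ε = (dQ/dP)(P/Q) = (-8.309)(8/154.064).
|ε| < 1, so demand is inelastic at this price.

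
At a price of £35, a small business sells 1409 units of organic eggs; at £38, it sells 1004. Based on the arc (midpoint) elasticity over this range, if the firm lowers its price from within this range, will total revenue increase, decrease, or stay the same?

increase

Arc ε = (-405/3)(36.50/1206.5) ≈ -4.084.
|ε| = 4.08 > 1, so demand is elastic. A price cut therefore raises total revenue.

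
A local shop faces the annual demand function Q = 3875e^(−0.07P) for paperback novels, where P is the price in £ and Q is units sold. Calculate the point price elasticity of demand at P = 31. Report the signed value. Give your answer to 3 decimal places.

At P = 31, Q = 442.438.
dQ/dP = −0.07·3875e^(−0.07P) = −0.07Q = -30.971.
ε = (dQ/dP)(P/Q) = (-30.971)(31/442.438).

-2.170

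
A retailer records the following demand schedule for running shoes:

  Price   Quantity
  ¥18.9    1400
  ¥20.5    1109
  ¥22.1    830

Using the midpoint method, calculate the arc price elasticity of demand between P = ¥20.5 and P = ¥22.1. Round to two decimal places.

-3.83

At P = 20.5, Q = 1109; at P = 22.1, Q = 830.
ΔQ = -279, ΔP = 1.6. Midpoints: P̄ = 21.30, Q̄ = 969.5.
ε = (ΔQ/ΔP)(P̄/Q̄) = (-279/1.6)(21.30/969.5).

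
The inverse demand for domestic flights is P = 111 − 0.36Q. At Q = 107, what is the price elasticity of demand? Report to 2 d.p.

-1.88

At Q = 107, P = 111 − 0.36(107) = 72.48.
dP/dQ = −0.36, so dQ/dP = 1/(−0.36) = -2.778.
ε = (dQ/dP)(P/Q) = (-2.778)(72.48/107).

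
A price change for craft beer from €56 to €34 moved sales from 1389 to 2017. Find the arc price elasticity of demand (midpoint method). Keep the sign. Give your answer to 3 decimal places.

-0.754

ΔQ = 2017 − 1389 = 628; ΔP = 34 − 56 = -22.
Midpoints: P̄ = 45.00, Q̄ = 1703.0.
ε = (ΔQ/ΔP)(P̄/Q̄) = (628/-22)(45.00/1703.0).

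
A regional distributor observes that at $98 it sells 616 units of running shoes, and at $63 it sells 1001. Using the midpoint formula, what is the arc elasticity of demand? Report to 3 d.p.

-1.095

ΔQ = 1001 − 616 = 385; ΔP = 63 − 98 = -35.
Midpoints: P̄ = 80.50, Q̄ = 808.5.
ε = (ΔQ/ΔP)(P̄/Q̄) = (385/-35)(80.50/808.5).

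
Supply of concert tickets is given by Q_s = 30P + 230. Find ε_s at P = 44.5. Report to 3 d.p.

0.853

At P = 44.5, Q_s = 1565.
dQ_s/dP = 30.
ε_s = (dQ_s/dP)(P/Q_s) = (30)(44.5/1565).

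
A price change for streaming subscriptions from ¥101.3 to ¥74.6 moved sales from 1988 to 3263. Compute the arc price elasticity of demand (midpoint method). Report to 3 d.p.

-1.600

ΔQ = 3263 − 1988 = 1275; ΔP = 74.6 − 101.3 = -26.7.
Midpoints: P̄ = 87.95, Q̄ = 2625.5.
ε = (ΔQ/ΔP)(P̄/Q̄) = (1275/-26.7)(87.95/2625.5).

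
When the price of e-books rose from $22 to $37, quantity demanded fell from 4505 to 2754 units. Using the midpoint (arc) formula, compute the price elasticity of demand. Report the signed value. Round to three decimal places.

ΔQ = 2754 − 4505 = -1751; ΔP = 37 − 22 = 15.
Midpoints: P̄ = 29.50, Q̄ = 3629.5.
ε = (ΔQ/ΔP)(P̄/Q̄) = (-1751/15)(29.50/3629.5).

-0.949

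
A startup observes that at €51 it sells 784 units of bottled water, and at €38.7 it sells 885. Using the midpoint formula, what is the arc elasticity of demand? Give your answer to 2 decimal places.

-0.44

ΔQ = 885 − 784 = 101; ΔP = 38.7 − 51 = -12.3.
Midpoints: P̄ = 44.85, Q̄ = 834.5.
ε = (ΔQ/ΔP)(P̄/Q̄) = (101/-12.3)(44.85/834.5).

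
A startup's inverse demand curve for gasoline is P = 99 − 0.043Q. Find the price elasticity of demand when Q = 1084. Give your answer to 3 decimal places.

At Q = 1084, P = 99 − 0.043(1084) = 52.39.
dP/dQ = −0.043, so dQ/dP = 1/(−0.043) = -23.256.
ε = (dQ/dP)(P/Q) = (-23.256)(52.39/1084).

-1.124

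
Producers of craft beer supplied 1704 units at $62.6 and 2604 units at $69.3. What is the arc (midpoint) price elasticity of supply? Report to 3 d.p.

4.113

ΔQ = 2604 − 1704 = 900; ΔP = 69.3 − 62.6 = 6.7.
Midpoints: P̄ = 65.95, Q̄ = 2154.0.
ε_s = (ΔQ/ΔP)(P̄/Q̄) = (900/6.7)(65.95/2154.0).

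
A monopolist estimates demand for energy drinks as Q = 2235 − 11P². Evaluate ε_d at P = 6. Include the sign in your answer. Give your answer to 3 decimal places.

-0.431

At P = 6, Q = 1839.
dQ/dP = −22P = -132.
ε = (dQ/dP)(P/Q) = (-132)(6/1839).
|ε| < 1, so demand is inelastic at this price.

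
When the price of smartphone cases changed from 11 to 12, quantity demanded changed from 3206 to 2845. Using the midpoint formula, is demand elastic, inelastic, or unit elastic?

elastic

Arc ε ≈ -1.372.
|ε| = 1.37 > 1.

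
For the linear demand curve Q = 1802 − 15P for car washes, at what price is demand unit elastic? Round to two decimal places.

60.07

For linear demand Q = a − bP, ε = −bP/(a − bP). |ε| = 1 when bP = a − bP, i.e. P = a/(2b).
P = 1802/(2·15) = 1802/30 = 60.0667.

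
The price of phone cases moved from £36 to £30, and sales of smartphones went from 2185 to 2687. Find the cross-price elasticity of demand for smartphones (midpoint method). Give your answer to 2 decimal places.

ΔQ_x = 2687 − 2185 = 502; ΔP_y = 30 − 36 = -6.
Midpoints: P̄_y = 33.00, Q̄_x = 2436.0.
ε_xy = (ΔQ_x/ΔP_y)(P̄_y/Q̄_x) = (502/-6)(33.00/2436.0).

-1.13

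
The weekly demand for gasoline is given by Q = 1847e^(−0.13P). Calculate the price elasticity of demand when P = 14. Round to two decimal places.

At P = 14, Q = 299.262.
dQ/dP = −0.13·1847e^(−0.13P) = −0.13Q = -38.904.
ε = (dQ/dP)(P/Q) = (-38.904)(14/299.262).

-1.82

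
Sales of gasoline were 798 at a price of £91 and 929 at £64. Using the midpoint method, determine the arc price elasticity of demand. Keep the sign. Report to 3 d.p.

ΔQ = 929 − 798 = 131; ΔP = 64 − 91 = -27.
Midpoints: P̄ = 77.50, Q̄ = 863.5.
ε = (ΔQ/ΔP)(P̄/Q̄) = (131/-27)(77.50/863.5).

-0.435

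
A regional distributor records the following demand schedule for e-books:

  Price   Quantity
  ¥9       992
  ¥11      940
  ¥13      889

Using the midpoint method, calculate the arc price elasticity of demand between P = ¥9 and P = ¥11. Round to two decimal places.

-0.27

At P = 9, Q = 992; at P = 11, Q = 940.
ΔQ = -52, ΔP = 2. Midpoints: P̄ = 10.00, Q̄ = 966.0.
ε = (ΔQ/ΔP)(P̄/Q̄) = (-52/2)(10.00/966.0).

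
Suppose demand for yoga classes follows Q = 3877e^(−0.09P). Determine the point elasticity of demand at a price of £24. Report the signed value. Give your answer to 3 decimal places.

-2.160

At P = 24, Q = 447.115.
dQ/dP = −0.09·3877e^(−0.09P) = −0.09Q = -40.240.
ε = (dQ/dP)(P/Q) = (-40.240)(24/447.115).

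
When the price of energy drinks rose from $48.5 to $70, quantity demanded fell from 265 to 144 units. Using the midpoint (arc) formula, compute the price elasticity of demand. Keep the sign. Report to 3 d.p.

ΔQ = 144 − 265 = -121; ΔP = 70 − 48.5 = 21.5.
Midpoints: P̄ = 59.25, Q̄ = 204.5.
ε = (ΔQ/ΔP)(P̄/Q̄) = (-121/21.5)(59.25/204.5).

-1.631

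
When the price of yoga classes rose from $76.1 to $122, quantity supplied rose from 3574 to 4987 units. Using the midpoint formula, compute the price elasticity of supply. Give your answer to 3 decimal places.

0.712

ΔQ = 4987 − 3574 = 1413; ΔP = 122 − 76.1 = 45.9.
Midpoints: P̄ = 99.05, Q̄ = 4280.5.
ε_s = (ΔQ/ΔP)(P̄/Q̄) = (1413/45.9)(99.05/4280.5).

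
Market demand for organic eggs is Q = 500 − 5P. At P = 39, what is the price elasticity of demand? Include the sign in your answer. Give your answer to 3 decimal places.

-0.639

At P = 39, Q = 305.
dQ/dP = −5.
ε = (dQ/dP)(P/Q) = (-5)(39/305).
|ε| < 1, so demand is inelastic at this price.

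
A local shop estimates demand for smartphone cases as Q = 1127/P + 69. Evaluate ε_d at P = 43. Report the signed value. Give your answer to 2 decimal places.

At P = 43, Q = 95.209.
dQ/dP = −1127/P² = -0.610.
ε = (dQ/dP)(P/Q) = (-0.610)(43/95.209).

-0.28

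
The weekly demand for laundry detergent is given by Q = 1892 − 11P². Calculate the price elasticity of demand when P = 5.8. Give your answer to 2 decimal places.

At P = 5.8, Q = 1521.960.
dQ/dP = −22P = -127.600.
ε = (dQ/dP)(P/Q) = (-127.600)(5.8/1521.960).

-0.49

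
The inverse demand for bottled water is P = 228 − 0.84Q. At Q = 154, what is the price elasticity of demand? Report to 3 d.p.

-0.763

At Q = 154, P = 228 − 0.84(154) = 98.64.
dP/dQ = −0.84, so dQ/dP = 1/(−0.84) = -1.190.
ε = (dQ/dP)(P/Q) = (-1.190)(98.64/154).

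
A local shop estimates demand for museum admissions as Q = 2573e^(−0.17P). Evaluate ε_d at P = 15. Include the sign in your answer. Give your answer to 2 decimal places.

At P = 15, Q = 200.904.
dQ/dP = −0.17·2573e^(−0.17P) = −0.17Q = -34.154.
ε = (dQ/dP)(P/Q) = (-34.154)(15/200.904).
|ε| > 1, so demand is elastic at this price.

-2.55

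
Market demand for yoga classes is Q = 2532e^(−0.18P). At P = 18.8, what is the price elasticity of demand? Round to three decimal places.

At P = 18.8, Q = 85.864.
dQ/dP = −0.18·2532e^(−0.18P) = −0.18Q = -15.456.
ε = (dQ/dP)(P/Q) = (-15.456)(18.8/85.864).
|ε| > 1, so demand is elastic at this price.

-3.384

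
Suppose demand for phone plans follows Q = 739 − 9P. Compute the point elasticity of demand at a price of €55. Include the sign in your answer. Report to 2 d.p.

-2.03

At P = 55, Q = 244.
dQ/dP = −9.
ε = (dQ/dP)(P/Q) = (-9)(55/244).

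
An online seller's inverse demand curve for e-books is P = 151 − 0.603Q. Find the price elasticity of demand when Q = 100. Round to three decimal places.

-1.504

At Q = 100, P = 151 − 0.603(100) = 90.70.
dP/dQ = −0.603, so dQ/dP = 1/(−0.603) = -1.658.
ε = (dQ/dP)(P/Q) = (-1.658)(90.70/100).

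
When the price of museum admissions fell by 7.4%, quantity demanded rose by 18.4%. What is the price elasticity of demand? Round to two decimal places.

ε = %ΔQ / %ΔP = (18.4)/(-7.4) = -2.486.

-2.49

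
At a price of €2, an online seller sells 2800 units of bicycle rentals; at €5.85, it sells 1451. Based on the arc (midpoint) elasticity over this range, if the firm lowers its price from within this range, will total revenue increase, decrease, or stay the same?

decrease

Arc ε = (-1349/3.85)(3.92/2125.5) ≈ -0.647.
|ε| = 0.65 < 1, so demand is inelastic. A price cut therefore reduces total revenue.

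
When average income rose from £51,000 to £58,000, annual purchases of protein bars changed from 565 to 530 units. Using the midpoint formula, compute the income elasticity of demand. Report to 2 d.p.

-0.50

ΔQ = -35, ΔI = 7000. Midpoints: Ī = 54,500, Q̄ = 547.5.
ε_I = (ΔQ/ΔI)(Ī/Q̄) = (-35/7000)(54500/547.5).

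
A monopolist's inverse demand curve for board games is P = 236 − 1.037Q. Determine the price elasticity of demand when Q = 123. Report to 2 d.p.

At Q = 123, P = 236 − 1.037(123) = 108.45.
dP/dQ = −1.037, so dQ/dP = 1/(−1.037) = -0.964.
ε = (dQ/dP)(P/Q) = (-0.964)(108.45/123).

-0.85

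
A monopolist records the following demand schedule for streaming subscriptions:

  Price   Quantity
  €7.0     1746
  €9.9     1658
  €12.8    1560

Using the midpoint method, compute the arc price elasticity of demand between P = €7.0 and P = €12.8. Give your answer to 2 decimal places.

At P = 7.0, Q = 1746; at P = 12.8, Q = 1560.
ΔQ = -186, ΔP = 5.8. Midpoints: P̄ = 9.90, Q̄ = 1653.0.
ε = (ΔQ/ΔP)(P̄/Q̄) = (-186/5.8)(9.90/1653.0).

-0.19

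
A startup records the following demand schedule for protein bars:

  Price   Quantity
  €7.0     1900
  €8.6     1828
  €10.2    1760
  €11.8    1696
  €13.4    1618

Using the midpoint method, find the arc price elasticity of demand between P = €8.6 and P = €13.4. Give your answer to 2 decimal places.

-0.28

At P = 8.6, Q = 1828; at P = 13.4, Q = 1618.
ΔQ = -210, ΔP = 4.8. Midpoints: P̄ = 11.00, Q̄ = 1723.0.
ε = (ΔQ/ΔP)(P̄/Q̄) = (-210/4.8)(11.00/1723.0).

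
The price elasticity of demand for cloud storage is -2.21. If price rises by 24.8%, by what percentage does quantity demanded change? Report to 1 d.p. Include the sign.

-54.8%

%ΔQ ≈ ε × %ΔP = (-2.21)(24.8%) = -54.81%.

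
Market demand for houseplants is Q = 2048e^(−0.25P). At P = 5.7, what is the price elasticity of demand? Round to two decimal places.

-1.43

At P = 5.7, Q = 492.561.
dQ/dP = −0.25·2048e^(−0.25P) = −0.25Q = -123.140.
ε = (dQ/dP)(P/Q) = (-123.140)(5.7/492.561).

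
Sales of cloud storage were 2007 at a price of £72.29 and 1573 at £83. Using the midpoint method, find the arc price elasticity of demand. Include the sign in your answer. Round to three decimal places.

-1.758

ΔQ = 1573 − 2007 = -434; ΔP = 83 − 72.29 = 10.71.
Midpoints: P̄ = 77.65, Q̄ = 1790.0.
ε = (ΔQ/ΔP)(P̄/Q̄) = (-434/10.71)(77.65/1790.0).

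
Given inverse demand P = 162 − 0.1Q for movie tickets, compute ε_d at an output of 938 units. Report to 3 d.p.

-0.727

At Q = 938, P = 162 − 0.1(938) = 68.20.
dP/dQ = −0.1, so dQ/dP = 1/(−0.1) = -10.000.
ε = (dQ/dP)(P/Q) = (-10.000)(68.20/938).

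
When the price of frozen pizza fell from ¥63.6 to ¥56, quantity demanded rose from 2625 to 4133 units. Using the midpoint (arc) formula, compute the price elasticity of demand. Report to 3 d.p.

-3.512

ΔQ = 4133 − 2625 = 1508; ΔP = 56 − 63.6 = -7.6.
Midpoints: P̄ = 59.80, Q̄ = 3379.0.
ε = (ΔQ/ΔP)(P̄/Q̄) = (1508/-7.6)(59.80/3379.0).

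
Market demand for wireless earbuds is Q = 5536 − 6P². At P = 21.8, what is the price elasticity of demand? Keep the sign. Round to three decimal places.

At P = 21.8, Q = 2684.560.
dQ/dP = −12P = -261.600.
ε = (dQ/dP)(P/Q) = (-261.600)(21.8/2684.560).
|ε| > 1, so demand is elastic at this price.

-2.124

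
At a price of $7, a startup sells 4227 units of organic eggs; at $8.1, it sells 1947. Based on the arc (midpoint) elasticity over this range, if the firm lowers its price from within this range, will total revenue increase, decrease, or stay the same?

Arc ε = (-2280/1.1)(7.55/3087.0) ≈ -5.069.
|ε| = 5.07 > 1, so demand is elastic. A price cut therefore raises total revenue.

increase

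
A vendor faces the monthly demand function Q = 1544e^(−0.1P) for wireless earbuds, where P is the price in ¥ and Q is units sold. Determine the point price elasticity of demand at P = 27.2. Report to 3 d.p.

At P = 27.2, Q = 101.711.
dQ/dP = −0.1·1544e^(−0.1P) = −0.1Q = -10.171.
ε = (dQ/dP)(P/Q) = (-10.171)(27.2/101.711).
|ε| > 1, so demand is elastic at this price.

-2.720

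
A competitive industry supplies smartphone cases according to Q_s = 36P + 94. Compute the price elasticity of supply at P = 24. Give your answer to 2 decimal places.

At P = 24, Q_s = 958.
dQ_s/dP = 36.
ε_s = (dQ_s/dP)(P/Q_s) = (36)(24/958).

0.90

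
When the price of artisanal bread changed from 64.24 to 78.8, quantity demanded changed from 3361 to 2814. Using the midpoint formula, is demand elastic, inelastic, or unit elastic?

inelastic

Arc ε ≈ -0.870.
|ε| = 0.87 < 1.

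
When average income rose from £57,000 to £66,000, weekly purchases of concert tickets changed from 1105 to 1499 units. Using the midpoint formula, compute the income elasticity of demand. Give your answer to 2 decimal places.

ΔQ = 394, ΔI = 9000. Midpoints: Ī = 61,500, Q̄ = 1302.0.
ε_I = (ΔQ/ΔI)(Ī/Q̄) = (394/9000)(61500/1302.0).
ε_I > 0, so the good is normal.

2.07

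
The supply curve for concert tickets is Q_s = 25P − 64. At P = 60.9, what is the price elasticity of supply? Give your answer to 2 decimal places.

1.04

At P = 60.9, Q_s = 1458.50.
dQ_s/dP = 25.
ε_s = (dQ_s/dP)(P/Q_s) = (25)(60.9/1458.50).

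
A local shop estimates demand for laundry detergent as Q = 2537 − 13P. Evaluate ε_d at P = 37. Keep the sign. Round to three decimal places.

At P = 37, Q = 2056.
dQ/dP = −13.
ε = (dQ/dP)(P/Q) = (-13)(37/2056).
|ε| < 1, so demand is inelastic at this price.

-0.234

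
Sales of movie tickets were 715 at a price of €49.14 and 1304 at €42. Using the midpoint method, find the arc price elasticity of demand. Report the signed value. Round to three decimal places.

ΔQ = 1304 − 715 = 589; ΔP = 42 − 49.14 = -7.14.
Midpoints: P̄ = 45.57, Q̄ = 1009.5.
ε = (ΔQ/ΔP)(P̄/Q̄) = (589/-7.14)(45.57/1009.5).

-3.724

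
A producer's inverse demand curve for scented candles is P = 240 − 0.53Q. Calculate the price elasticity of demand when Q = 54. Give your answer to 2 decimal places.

At Q = 54, P = 240 − 0.53(54) = 211.38.
dP/dQ = −0.53, so dQ/dP = 1/(−0.53) = -1.887.
ε = (dQ/dP)(P/Q) = (-1.887)(211.38/54).

-7.39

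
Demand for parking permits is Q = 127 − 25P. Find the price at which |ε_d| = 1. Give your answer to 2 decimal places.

For linear demand Q = a − bP, ε = −bP/(a − bP). |ε| = 1 when bP = a − bP, i.e. P = a/(2b).
P = 127/(2·25) = 127/50 = 2.5400.

2.54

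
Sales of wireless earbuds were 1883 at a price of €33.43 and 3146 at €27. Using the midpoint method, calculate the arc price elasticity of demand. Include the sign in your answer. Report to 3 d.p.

ΔQ = 3146 − 1883 = 1263; ΔP = 27 − 33.43 = -6.43.
Midpoints: P̄ = 30.21, Q̄ = 2514.5.
ε = (ΔQ/ΔP)(P̄/Q̄) = (1263/-6.43)(30.21/2514.5).

-2.360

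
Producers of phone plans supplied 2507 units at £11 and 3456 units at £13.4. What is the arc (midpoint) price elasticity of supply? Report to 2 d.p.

ΔQ = 3456 − 2507 = 949; ΔP = 13.4 − 11 = 2.4.
Midpoints: P̄ = 12.20, Q̄ = 2981.5.
ε_s = (ΔQ/ΔP)(P̄/Q̄) = (949/2.4)(12.20/2981.5).

1.62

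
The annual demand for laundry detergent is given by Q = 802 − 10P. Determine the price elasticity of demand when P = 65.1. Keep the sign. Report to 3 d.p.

-4.311

At P = 65.1, Q = 151.
dQ/dP = −10.
ε = (dQ/dP)(P/Q) = (-10)(65.1/151).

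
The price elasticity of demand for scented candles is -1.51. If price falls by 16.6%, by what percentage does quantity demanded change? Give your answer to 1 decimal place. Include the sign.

25.1%

%ΔQ ≈ ε × %ΔP = (-1.51)(-16.6%) = 25.07%.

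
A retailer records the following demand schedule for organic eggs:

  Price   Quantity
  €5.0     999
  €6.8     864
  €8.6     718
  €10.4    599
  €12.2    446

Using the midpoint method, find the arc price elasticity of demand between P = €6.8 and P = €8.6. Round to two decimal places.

At P = 6.8, Q = 864; at P = 8.6, Q = 718.
ΔQ = -146, ΔP = 1.8. Midpoints: P̄ = 7.70, Q̄ = 791.0.
ε = (ΔQ/ΔP)(P̄/Q̄) = (-146/1.8)(7.70/791.0).

-0.79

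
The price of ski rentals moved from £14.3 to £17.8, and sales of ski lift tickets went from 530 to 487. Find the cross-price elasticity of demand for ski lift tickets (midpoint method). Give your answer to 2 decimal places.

ΔQ_x = 487 − 530 = -43; ΔP_y = 17.8 − 14.3 = 3.5.
Midpoints: P̄_y = 16.05, Q̄_x = 508.5.
ε_xy = (ΔQ_x/ΔP_y)(P̄_y/Q̄_x) = (-43/3.5)(16.05/508.5).
ε_xy < 0, so the goods are complements.

-0.39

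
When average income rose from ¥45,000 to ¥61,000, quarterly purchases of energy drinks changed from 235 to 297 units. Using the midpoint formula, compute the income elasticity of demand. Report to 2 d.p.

0.77

ΔQ = 62, ΔI = 16000. Midpoints: Ī = 53,000, Q̄ = 266.0.
ε_I = (ΔQ/ΔI)(Ī/Q̄) = (62/16000)(53000/266.0).
ε_I > 0, so the good is normal.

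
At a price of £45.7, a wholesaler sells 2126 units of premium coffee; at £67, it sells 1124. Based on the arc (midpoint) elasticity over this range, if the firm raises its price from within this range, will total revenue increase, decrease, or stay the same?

Arc ε = (-1002/21.3)(56.35/1625.0) ≈ -1.631.
|ε| = 1.63 > 1, so demand is elastic. A price rise therefore reduces total revenue.

decrease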